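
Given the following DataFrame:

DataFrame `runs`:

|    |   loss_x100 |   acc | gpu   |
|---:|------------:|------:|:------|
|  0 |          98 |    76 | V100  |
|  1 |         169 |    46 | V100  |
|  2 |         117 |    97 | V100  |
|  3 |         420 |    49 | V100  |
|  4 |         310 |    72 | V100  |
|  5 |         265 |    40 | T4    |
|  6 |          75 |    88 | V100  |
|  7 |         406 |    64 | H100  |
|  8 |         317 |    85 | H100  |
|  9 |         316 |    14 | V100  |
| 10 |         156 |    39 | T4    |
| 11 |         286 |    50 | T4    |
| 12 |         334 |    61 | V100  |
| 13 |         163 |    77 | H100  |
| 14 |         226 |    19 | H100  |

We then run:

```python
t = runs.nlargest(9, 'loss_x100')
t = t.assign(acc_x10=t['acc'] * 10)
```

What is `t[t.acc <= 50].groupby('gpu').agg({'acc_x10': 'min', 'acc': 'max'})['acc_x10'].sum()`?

take 9 rows with largest loss_x100:
    loss_x100  acc   gpu
3         420   49  V100
7         406   64  H100
12        334   61  V100
8         317   85  H100
9         316   14  V100
4         310   72  V100
11        286   50    T4
5         265   40    T4
14        226   19  H100
add column acc_x10 = t['acc'] * 10:
    loss_x100  acc   gpu  acc_x10
3         420   49  V100      490
7         406   64  H100      640
12        334   61  V100      610
8         317   85  H100      850
9         316   14  V100      140
4         310   72  V100      720
11        286   50    T4      500
5         265   40    T4      400
14        226   19  H100      190
filter rows where acc <= 50:
    loss_x100  acc   gpu  acc_x10
3         420   49  V100      490
9         316   14  V100      140
11        286   50    T4      500
5         265   40    T4      400
14        226   19  H100      190
group by gpu: min(acc_x10), max(acc):
      acc_x10  acc
gpu               
H100      190   19
T4        400   50
V100      140   49
Reading off the sum of column 'acc_x10', we get 730.

730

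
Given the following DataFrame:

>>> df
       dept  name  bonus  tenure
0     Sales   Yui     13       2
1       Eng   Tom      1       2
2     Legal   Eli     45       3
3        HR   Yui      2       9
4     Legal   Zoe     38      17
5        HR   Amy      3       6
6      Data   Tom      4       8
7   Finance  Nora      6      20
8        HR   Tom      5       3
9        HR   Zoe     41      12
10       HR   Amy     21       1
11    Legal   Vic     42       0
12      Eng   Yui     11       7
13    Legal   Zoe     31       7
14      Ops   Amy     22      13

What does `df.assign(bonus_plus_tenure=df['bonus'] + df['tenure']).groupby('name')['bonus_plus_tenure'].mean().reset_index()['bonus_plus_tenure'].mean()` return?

29.8571428571

add column bonus_plus_tenure = df['bonus'] + df['tenure']:
       dept  name  bonus  tenure  bonus_plus_tenure
0     Sales   Yui     13       2                 15
1       Eng   Tom      1       2                  3
2     Legal   Eli     45       3                 48
3        HR   Yui      2       9                 11
4     Legal   Zoe     38      17                 55
5        HR   Amy      3       6                  9
6      Data   Tom      4       8                 12
7   Finance  Nora      6      20                 26
8        HR   Tom      5       3                  8
9        HR   Zoe     41      12                 53
10       HR   Amy     21       1                 22
11    Legal   Vic     42       0                 42
12      Eng   Yui     11       7                 18
13    Legal   Zoe     31       7                 38
14      Ops   Amy     22      13                 35
group by name, mean of bonus_plus_tenure:
name
Amy     22.000000
Eli     48.000000
Nora    26.000000
Tom      7.666667
Vic     42.000000
Yui     14.666667
Zoe     48.666667
Name: bonus_plus_tenure, dtype: float64
reset_index():
   name  bonus_plus_tenure
0   Amy          22.000000
1   Eli          48.000000
2  Nora          26.000000
3   Tom           7.666667
4   Vic          42.000000
5   Yui          14.666667
6   Zoe          48.666667
Finally, mean of column 'bonus_plus_tenure' = 29.8571428571.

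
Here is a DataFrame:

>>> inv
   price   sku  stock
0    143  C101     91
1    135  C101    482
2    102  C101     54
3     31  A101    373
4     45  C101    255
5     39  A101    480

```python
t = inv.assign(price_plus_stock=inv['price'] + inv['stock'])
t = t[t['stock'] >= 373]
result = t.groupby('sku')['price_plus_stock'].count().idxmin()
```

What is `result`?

add column price_plus_stock = inv['price'] + inv['stock']:
   price   sku  stock  price_plus_stock
0    143  C101     91               234
1    135  C101    482               617
2    102  C101     54               156
3     31  A101    373               404
4     45  C101    255               300
5     39  A101    480               519
filter rows where stock >= 373:
   price   sku  stock  price_plus_stock
1    135  C101    482               617
3     31  A101    373               404
5     39  A101    480               519
group by sku, count of price_plus_stock:
sku
A101    2
C101    1
Name: price_plus_stock, dtype: int64
Then the label with the smallest value: C101

C101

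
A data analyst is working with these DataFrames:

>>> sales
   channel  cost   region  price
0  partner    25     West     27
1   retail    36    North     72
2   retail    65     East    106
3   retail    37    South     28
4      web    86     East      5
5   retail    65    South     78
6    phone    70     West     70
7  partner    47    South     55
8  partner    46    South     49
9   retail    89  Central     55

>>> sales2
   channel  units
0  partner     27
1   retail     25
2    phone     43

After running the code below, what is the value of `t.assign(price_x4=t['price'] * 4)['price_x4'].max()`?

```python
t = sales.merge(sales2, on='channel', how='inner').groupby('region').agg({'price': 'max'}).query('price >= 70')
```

424

merge on 'channel' (how='inner') → 9 rows:
   channel  cost   region  price  units
0  partner    25     West     27     27
1   retail    36    North     72     25
2   retail    65     East    106     25
3   retail    37    South     28     25
4   retail    65    South     78     25
5    phone    70     West     70     43
6  partner    47    South     55     27
7  partner    46    South     49     27
8   retail    89  Central     55     25
group by region, max of price:
         price
region        
Central     55
East       106
North       72
South       78
West        70
filter rows where price >= 70:
        price
region       
East      106
North      72
South      78
West       70
add column price_x4 = t['price'] * 4:
        price  price_x4
region                 
East      106       424
North      72       288
South      78       312
West       70       280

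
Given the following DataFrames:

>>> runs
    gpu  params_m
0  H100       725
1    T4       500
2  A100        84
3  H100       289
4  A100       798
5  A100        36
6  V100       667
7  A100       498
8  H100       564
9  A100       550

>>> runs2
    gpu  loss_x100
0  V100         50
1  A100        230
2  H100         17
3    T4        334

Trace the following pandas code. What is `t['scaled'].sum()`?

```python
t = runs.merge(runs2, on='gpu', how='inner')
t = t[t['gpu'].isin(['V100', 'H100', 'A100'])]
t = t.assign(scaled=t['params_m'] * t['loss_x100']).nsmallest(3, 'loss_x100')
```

merge on 'gpu' (how='inner') → 10 rows:
    gpu  params_m  loss_x100
0  H100       725         17
1    T4       500        334
2  A100        84        230
3  H100       289         17
4  A100       798        230
5  A100        36        230
6  V100       667         50
7  A100       498        230
8  H100       564         17
9  A100       550        230
filter rows where gpu in ['V100', 'H100', 'A100']:
    gpu  params_m  loss_x100
0  H100       725         17
2  A100        84        230
3  H100       289         17
4  A100       798        230
5  A100        36        230
6  V100       667         50
7  A100       498        230
8  H100       564         17
9  A100       550        230
add column scaled = t['params_m'] * t['loss_x100']:
    gpu  params_m  loss_x100  scaled
0  H100       725         17   12325
2  A100        84        230   19320
3  H100       289         17    4913
4  A100       798        230  183540
5  A100        36        230    8280
6  V100       667         50   33350
7  A100       498        230  114540
8  H100       564         17    9588
9  A100       550        230  126500
take 3 rows with smallest loss_x100:
    gpu  params_m  loss_x100  scaled
0  H100       725         17   12325
3  H100       289         17    4913
8  H100       564         17    9588
Then the sum of column 'scaled': 26826

26826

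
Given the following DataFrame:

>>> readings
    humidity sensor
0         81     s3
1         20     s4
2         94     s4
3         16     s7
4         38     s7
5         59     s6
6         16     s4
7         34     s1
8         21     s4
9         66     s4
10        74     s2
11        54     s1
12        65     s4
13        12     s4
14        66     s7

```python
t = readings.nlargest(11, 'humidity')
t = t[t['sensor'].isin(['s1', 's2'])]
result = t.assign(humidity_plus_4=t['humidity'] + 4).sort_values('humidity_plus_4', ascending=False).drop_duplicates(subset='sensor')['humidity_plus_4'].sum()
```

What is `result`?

take 11 rows with largest humidity:
    humidity sensor
2         94     s4
0         81     s3
10        74     s2
9         66     s4
14        66     s7
12        65     s4
5         59     s6
11        54     s1
4         38     s7
7         34     s1
8         21     s4
filter rows where sensor in ['s1', 's2']:
    humidity sensor
10        74     s2
11        54     s1
7         34     s1
add column humidity_plus_4 = t['humidity'] + 4:
    humidity sensor  humidity_plus_4
10        74     s2               78
11        54     s1               58
7         34     s1               38
sort by humidity_plus_4 descending:
    humidity sensor  humidity_plus_4
10        74     s2               78
11        54     s1               58
7         34     s1               38
drop duplicate sensor (keep=first):
    humidity sensor  humidity_plus_4
10        74     s2               78
11        54     s1               58

136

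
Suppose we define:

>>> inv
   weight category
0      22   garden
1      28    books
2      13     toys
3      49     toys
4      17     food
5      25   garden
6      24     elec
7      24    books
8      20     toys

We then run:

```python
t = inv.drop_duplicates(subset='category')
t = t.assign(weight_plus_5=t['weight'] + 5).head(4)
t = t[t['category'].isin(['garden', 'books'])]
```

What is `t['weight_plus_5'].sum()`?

drop duplicate category (keep=first):
   weight category
0      22   garden
1      28    books
2      13     toys
4      17     food
6      24     elec
add column weight_plus_5 = t['weight'] + 5:
   weight category  weight_plus_5
0      22   garden             27
1      28    books             33
2      13     toys             18
4      17     food             22
6      24     elec             29
take first 4 rows:
   weight category  weight_plus_5
0      22   garden             27
1      28    books             33
2      13     toys             18
4      17     food             22
filter rows where category in ['garden', 'books']:
   weight category  weight_plus_5
0      22   garden             27
1      28    books             33

60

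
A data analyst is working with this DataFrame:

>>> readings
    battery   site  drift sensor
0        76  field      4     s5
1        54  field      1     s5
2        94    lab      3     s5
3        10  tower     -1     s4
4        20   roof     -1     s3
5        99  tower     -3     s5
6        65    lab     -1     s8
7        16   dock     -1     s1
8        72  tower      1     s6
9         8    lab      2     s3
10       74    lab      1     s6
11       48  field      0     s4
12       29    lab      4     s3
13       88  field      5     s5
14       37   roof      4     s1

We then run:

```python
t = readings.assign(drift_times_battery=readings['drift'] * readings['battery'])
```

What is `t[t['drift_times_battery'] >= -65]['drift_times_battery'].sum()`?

1395

add column drift_times_battery = readings['drift'] * readings['battery']:
    battery   site  drift sensor  drift_times_battery
0        76  field      4     s5                  304
1        54  field      1     s5                   54
2        94    lab      3     s5                  282
3        10  tower     -1     s4                  -10
4        20   roof     -1     s3                  -20
5        99  tower     -3     s5                 -297
6        65    lab     -1     s8                  -65
7        16   dock     -1     s1                  -16
8        72  tower      1     s6                   72
9         8    lab      2     s3                   16
10       74    lab      1     s6                   74
11       48  field      0     s4                    0
12       29    lab      4     s3                  116
13       88  field      5     s5                  440
14       37   roof      4     s1                  148
filter rows where drift_times_battery >= -65:
    battery   site  drift sensor  drift_times_battery
0        76  field      4     s5                  304
1        54  field      1     s5                   54
2        94    lab      3     s5                  282
3        10  tower     -1     s4                  -10
4        20   roof     -1     s3                  -20
6        65    lab     -1     s8                  -65
7        16   dock     -1     s1                  -16
8        72  tower      1     s6                   72
9         8    lab      2     s3                   16
10       74    lab      1     s6                   74
11       48  field      0     s4                    0
12       29    lab      4     s3                  116
13       88  field      5     s5                  440
14       37   roof      4     s1                  148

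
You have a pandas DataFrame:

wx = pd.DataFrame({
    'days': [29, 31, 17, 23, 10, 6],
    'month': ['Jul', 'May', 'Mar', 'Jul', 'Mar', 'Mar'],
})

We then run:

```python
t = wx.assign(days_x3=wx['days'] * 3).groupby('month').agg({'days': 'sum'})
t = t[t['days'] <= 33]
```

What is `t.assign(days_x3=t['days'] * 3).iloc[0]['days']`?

33

add column days_x3 = wx['days'] * 3:
   days month  days_x3
0    29   Jul       87
1    31   May       93
2    17   Mar       51
3    23   Jul       69
4    10   Mar       30
5     6   Mar       18
group by month, sum of days:
       days
month      
Jul      52
Mar      33
May      31
filter rows where days <= 33:
       days
month      
Mar      33
May      31
add column days_x3 = t['days'] * 3:
       days  days_x3
month               
Mar      33       99
May      31       93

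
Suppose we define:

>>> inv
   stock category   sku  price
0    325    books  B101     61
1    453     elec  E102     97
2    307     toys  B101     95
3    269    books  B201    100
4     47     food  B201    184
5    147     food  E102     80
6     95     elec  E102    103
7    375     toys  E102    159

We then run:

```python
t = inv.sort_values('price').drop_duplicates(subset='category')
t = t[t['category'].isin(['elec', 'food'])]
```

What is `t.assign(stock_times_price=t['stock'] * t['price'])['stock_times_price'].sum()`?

sort by price:
   stock category   sku  price
0    325    books  B101     61
5    147     food  E102     80
2    307     toys  B101     95
1    453     elec  E102     97
3    269    books  B201    100
6     95     elec  E102    103
7    375     toys  E102    159
4     47     food  B201    184
drop duplicate category (keep=first):
   stock category   sku  price
0    325    books  B101     61
5    147     food  E102     80
2    307     toys  B101     95
1    453     elec  E102     97
filter rows where category in ['elec', 'food']:
   stock category   sku  price
5    147     food  E102     80
1    453     elec  E102     97
add column stock_times_price = t['stock'] * t['price']:
   stock category   sku  price  stock_times_price
5    147     food  E102     80              11760
1    453     elec  E102     97              43941
Hence 55701.

55701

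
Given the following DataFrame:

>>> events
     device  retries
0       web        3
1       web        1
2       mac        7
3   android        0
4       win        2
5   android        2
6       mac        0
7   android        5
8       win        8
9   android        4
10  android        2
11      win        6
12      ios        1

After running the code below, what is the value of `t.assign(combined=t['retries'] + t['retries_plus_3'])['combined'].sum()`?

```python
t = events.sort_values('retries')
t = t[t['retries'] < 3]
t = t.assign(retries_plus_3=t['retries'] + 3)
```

sort by retries:
     device  retries
3   android        0
6       mac        0
1       web        1
12      ios        1
4       win        2
5   android        2
10  android        2
0       web        3
9   android        4
7   android        5
11      win        6
2       mac        7
8       win        8
filter rows where retries < 3:
     device  retries
3   android        0
6       mac        0
1       web        1
12      ios        1
4       win        2
5   android        2
10  android        2
add column retries_plus_3 = t['retries'] + 3:
     device  retries  retries_plus_3
3   android        0               3
6       mac        0               3
1       web        1               4
12      ios        1               4
4       win        2               5
5   android        2               5
10  android        2               5
add column combined = t['retries'] + t['retries_plus_3']:
     device  retries  retries_plus_3  combined
3   android        0               3         3
6       mac        0               3         3
1       web        1               4         5
12      ios        1               4         5
4       win        2               5         7
5   android        2               5         7
10  android        2               5         7

37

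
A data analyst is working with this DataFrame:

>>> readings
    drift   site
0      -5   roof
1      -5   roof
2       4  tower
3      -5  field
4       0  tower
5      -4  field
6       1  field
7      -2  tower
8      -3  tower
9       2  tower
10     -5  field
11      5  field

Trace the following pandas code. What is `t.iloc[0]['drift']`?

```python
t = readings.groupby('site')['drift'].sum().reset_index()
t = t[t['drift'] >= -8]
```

group by site, sum of drift:
site
field    -8
roof    -10
tower     1
Name: drift, dtype: int64
reset_index():
    site  drift
0  field     -8
1   roof    -10
2  tower      1
filter rows where drift >= -8:
    site  drift
0  field     -8
2  tower      1
value at position 0, column 'drift' → -8

-8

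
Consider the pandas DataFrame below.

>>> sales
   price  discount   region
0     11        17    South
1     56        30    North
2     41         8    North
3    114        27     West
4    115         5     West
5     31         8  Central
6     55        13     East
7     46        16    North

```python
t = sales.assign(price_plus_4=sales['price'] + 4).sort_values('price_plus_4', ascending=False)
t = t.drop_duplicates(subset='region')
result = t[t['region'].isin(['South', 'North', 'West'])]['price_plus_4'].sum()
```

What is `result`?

194

add column price_plus_4 = sales['price'] + 4:
   price  discount   region  price_plus_4
0     11        17    South            15
1     56        30    North            60
2     41         8    North            45
3    114        27     West           118
4    115         5     West           119
5     31         8  Central            35
6     55        13     East            59
7     46        16    North            50
sort by price_plus_4 descending:
   price  discount   region  price_plus_4
4    115         5     West           119
3    114        27     West           118
1     56        30    North            60
6     55        13     East            59
7     46        16    North            50
2     41         8    North            45
5     31         8  Central            35
0     11        17    South            15
drop duplicate region (keep=first):
   price  discount   region  price_plus_4
4    115         5     West           119
1     56        30    North            60
6     55        13     East            59
5     31         8  Central            35
0     11        17    South            15
filter rows where region in ['South', 'North', 'West']:
   price  discount region  price_plus_4
4    115         5   West           119
1     56        30  North            60
0     11        17  South            15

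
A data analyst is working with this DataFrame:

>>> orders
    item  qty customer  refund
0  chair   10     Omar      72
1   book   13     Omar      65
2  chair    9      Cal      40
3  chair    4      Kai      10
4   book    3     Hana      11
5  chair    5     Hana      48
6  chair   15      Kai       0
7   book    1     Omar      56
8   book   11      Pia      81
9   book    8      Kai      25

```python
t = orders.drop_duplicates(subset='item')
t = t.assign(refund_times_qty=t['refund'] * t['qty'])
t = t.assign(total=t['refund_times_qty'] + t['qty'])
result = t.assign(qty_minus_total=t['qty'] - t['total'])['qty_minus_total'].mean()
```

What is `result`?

drop duplicate item (keep=first):
    item  qty customer  refund
0  chair   10     Omar      72
1   book   13     Omar      65
add column refund_times_qty = t['refund'] * t['qty']:
    item  qty customer  refund  refund_times_qty
0  chair   10     Omar      72               720
1   book   13     Omar      65               845
add column total = t['refund_times_qty'] + t['qty']:
    item  qty customer  refund  refund_times_qty  total
0  chair   10     Omar      72               720    730
1   book   13     Omar      65               845    858
add column qty_minus_total = t['qty'] - t['total']:
    item  qty customer  refund  refund_times_qty  total  qty_minus_total
0  chair   10     Omar      72               720    730             -720
1   book   13     Omar      65               845    858             -845
mean of column 'qty_minus_total' → -782.5

-782.5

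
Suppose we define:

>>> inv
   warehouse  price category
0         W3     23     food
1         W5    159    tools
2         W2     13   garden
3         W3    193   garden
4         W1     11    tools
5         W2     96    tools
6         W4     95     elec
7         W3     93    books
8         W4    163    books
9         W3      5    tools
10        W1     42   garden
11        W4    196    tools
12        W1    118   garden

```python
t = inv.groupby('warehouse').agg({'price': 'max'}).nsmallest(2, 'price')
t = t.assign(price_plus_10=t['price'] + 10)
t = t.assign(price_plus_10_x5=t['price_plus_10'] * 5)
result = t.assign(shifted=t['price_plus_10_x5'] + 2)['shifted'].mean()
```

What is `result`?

group by warehouse, max of price:
           price
warehouse       
W1           118
W2            96
W3           193
W4           196
W5           159
take 2 rows with smallest price:
           price
warehouse       
W2            96
W1           118
add column price_plus_10 = t['price'] + 10:
           price  price_plus_10
warehouse                      
W2            96            106
W1           118            128
add column price_plus_10_x5 = t['price_plus_10'] * 5:
           price  price_plus_10  price_plus_10_x5
warehouse                                        
W2            96            106               530
W1           118            128               640
add column shifted = t['price_plus_10_x5'] + 2:
           price  price_plus_10  price_plus_10_x5  shifted
warehouse                                                 
W2            96            106               530      532
W1           118            128               640      642
Hence 587.0.

587.0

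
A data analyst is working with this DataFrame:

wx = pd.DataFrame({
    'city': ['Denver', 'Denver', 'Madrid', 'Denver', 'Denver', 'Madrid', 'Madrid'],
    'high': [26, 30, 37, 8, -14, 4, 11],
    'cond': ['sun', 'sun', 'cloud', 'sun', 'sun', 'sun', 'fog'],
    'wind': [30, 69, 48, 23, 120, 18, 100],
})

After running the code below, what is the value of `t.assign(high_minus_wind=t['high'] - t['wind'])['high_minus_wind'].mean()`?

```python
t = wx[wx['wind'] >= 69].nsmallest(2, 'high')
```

-111.5

filter rows where wind >= 69:
     city  high cond  wind
1  Denver    30  sun    69
4  Denver   -14  sun   120
6  Madrid    11  fog   100
take 2 rows with smallest high:
     city  high cond  wind
4  Denver   -14  sun   120
6  Madrid    11  fog   100
add column high_minus_wind = t['high'] - t['wind']:
     city  high cond  wind  high_minus_wind
4  Denver   -14  sun   120             -134
6  Madrid    11  fog   100              -89
Finally, mean of column 'high_minus_wind' = -111.5.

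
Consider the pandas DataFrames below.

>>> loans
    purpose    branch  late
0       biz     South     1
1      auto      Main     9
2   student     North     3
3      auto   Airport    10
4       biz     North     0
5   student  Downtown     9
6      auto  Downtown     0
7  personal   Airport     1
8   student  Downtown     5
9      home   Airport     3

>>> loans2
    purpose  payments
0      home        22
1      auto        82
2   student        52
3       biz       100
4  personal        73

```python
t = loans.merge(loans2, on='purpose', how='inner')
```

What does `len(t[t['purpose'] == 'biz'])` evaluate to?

2

merge on 'purpose' (how='inner') → 10 rows:
    purpose    branch  late  payments
0       biz     South     1       100
1      auto      Main     9        82
2   student     North     3        52
3      auto   Airport    10        82
4       biz     North     0       100
5   student  Downtown     9        52
6      auto  Downtown     0        82
7  personal   Airport     1        73
8   student  Downtown     5        52
9      home   Airport     3        22
filter rows where purpose == 'biz':
  purpose branch  late  payments
0     biz  South     1       100
4     biz  North     0       100
So result = 2.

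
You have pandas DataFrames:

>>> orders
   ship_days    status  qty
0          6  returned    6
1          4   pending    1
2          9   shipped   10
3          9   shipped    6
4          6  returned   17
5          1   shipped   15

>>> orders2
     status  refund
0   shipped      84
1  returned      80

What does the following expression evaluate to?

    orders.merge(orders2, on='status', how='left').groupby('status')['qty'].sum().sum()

55

merge on 'status' (how='left') → 6 rows:
   ship_days    status  qty  refund
0          6  returned    6    80.0
1          4   pending    1     NaN
2          9   shipped   10    84.0
3          9   shipped    6    84.0
4          6  returned   17    80.0
5          1   shipped   15    84.0
group by status, sum of qty:
status
pending      1
returned    23
shipped     31
Name: qty, dtype: int64
Finally, sum of the resulting series = 55.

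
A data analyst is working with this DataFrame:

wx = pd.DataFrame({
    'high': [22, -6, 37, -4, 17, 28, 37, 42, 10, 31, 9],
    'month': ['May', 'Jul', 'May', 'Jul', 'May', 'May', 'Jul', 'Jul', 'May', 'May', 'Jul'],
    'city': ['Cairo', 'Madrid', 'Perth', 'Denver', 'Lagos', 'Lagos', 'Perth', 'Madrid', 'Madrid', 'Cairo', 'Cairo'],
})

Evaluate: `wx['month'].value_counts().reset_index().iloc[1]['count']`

5

value_counts of month:
month
May    6
Jul    5
Name: count, dtype: int64
reset_index():
  month  count
0   May      6
1   Jul      5
So iloc[1]['count'] = 5.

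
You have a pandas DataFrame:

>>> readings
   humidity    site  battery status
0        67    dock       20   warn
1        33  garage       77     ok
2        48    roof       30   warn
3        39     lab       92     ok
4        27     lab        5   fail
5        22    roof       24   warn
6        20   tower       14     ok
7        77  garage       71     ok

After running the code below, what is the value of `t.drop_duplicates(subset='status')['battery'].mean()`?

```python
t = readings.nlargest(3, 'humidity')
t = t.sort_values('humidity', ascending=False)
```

45.5

take 3 rows with largest humidity:
   humidity    site  battery status
7        77  garage       71     ok
0        67    dock       20   warn
2        48    roof       30   warn
sort by humidity descending:
   humidity    site  battery status
7        77  garage       71     ok
0        67    dock       20   warn
2        48    roof       30   warn
drop duplicate status (keep=first):
   humidity    site  battery status
7        77  garage       71     ok
0        67    dock       20   warn
Reading off the mean of column 'battery', we get 45.5.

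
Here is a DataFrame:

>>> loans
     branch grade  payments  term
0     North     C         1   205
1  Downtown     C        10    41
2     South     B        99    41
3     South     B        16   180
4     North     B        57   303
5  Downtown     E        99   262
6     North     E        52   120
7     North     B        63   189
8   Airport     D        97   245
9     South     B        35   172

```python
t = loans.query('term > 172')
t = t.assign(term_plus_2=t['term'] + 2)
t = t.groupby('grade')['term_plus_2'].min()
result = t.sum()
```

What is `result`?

900

filter rows where term > 172:
     branch grade  payments  term
0     North     C         1   205
3     South     B        16   180
4     North     B        57   303
5  Downtown     E        99   262
7     North     B        63   189
8   Airport     D        97   245
add column term_plus_2 = t['term'] + 2:
     branch grade  payments  term  term_plus_2
0     North     C         1   205          207
3     South     B        16   180          182
4     North     B        57   303          305
5  Downtown     E        99   262          264
7     North     B        63   189          191
8   Airport     D        97   245          247
group by grade, min of term_plus_2:
grade
B    182
C    207
D    247
E    264
Name: term_plus_2, dtype: int64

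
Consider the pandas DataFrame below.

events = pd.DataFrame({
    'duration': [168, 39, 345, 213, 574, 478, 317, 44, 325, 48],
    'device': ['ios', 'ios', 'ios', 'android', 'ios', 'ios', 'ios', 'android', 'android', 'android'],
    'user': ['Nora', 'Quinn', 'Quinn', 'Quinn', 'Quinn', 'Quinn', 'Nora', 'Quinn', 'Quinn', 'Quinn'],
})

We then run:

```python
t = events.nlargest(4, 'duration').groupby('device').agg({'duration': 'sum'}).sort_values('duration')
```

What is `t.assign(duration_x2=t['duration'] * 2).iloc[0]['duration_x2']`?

650

take 4 rows with largest duration:
   duration   device   user
4       574      ios  Quinn
5       478      ios  Quinn
2       345      ios  Quinn
8       325  android  Quinn
group by device, sum of duration:
         duration
device           
android       325
ios          1397
sort by duration:
         duration
device           
android       325
ios          1397
add column duration_x2 = t['duration'] * 2:
         duration  duration_x2
device                        
android       325          650
ios          1397         2794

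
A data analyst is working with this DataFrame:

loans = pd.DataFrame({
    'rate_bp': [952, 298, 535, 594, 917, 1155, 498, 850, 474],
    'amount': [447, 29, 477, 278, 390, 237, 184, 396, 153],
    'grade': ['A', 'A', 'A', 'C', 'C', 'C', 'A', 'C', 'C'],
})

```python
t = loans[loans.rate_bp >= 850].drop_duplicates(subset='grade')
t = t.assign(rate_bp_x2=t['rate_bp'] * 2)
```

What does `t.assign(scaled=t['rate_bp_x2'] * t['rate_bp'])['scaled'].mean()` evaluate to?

filter rows where rate_bp >= 850:
   rate_bp  amount grade
0      952     447     A
4      917     390     C
5     1155     237     C
7      850     396     C
drop duplicate grade (keep=first):
   rate_bp  amount grade
0      952     447     A
4      917     390     C
add column rate_bp_x2 = t['rate_bp'] * 2:
   rate_bp  amount grade  rate_bp_x2
0      952     447     A        1904
4      917     390     C        1834
add column scaled = t['rate_bp_x2'] * t['rate_bp']:
   rate_bp  amount grade  rate_bp_x2   scaled
0      952     447     A        1904  1812608
4      917     390     C        1834  1681778

1747193.0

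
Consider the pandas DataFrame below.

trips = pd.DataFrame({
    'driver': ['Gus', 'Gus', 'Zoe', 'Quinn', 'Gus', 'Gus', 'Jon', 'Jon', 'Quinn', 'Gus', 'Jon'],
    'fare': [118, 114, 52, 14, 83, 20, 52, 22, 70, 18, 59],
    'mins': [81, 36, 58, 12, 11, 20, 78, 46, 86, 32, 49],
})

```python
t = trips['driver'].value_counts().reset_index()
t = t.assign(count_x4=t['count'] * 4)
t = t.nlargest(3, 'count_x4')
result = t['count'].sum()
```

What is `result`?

value_counts of driver:
driver
Gus      5
Jon      3
Quinn    2
Zoe      1
Name: count, dtype: int64
reset_index():
  driver  count
0    Gus      5
1    Jon      3
2  Quinn      2
3    Zoe      1
add column count_x4 = t['count'] * 4:
  driver  count  count_x4
0    Gus      5        20
1    Jon      3        12
2  Quinn      2         8
3    Zoe      1         4
take 3 rows with largest count_x4:
  driver  count  count_x4
0    Gus      5        20
1    Jon      3        12
2  Quinn      2         8
Then the sum of column 'count': 10

10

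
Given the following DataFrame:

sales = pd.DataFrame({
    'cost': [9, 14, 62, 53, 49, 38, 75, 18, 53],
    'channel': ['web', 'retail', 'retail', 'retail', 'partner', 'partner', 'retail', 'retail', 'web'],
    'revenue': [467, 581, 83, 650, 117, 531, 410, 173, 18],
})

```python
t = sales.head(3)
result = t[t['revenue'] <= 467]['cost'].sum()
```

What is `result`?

71

take first 3 rows:
   cost channel  revenue
0     9     web      467
1    14  retail      581
2    62  retail       83
filter rows where revenue <= 467:
   cost channel  revenue
0     9     web      467
2    62  retail       83
Reading off the sum of column 'cost', we get 71.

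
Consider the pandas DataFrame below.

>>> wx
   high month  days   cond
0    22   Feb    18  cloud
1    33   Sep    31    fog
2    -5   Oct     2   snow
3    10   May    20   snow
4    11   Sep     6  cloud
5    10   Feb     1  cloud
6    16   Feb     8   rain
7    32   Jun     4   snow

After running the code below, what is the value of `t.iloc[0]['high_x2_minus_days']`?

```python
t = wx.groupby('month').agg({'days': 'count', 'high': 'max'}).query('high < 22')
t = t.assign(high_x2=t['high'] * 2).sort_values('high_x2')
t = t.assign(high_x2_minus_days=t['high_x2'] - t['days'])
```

group by month: count(days), max(high):
       days  high
month            
Feb       3    22
Jun       1    32
May       1    10
Oct       1    -5
Sep       2    33
filter rows where high < 22:
       days  high
month            
May       1    10
Oct       1    -5
add column high_x2 = t['high'] * 2:
       days  high  high_x2
month                     
May       1    10       20
Oct       1    -5      -10
sort by high_x2:
       days  high  high_x2
month                     
Oct       1    -5      -10
May       1    10       20
add column high_x2_minus_days = t['high_x2'] - t['days']:
       days  high  high_x2  high_x2_minus_days
month                                         
Oct       1    -5      -10                 -11
May       1    10       20                  19

-11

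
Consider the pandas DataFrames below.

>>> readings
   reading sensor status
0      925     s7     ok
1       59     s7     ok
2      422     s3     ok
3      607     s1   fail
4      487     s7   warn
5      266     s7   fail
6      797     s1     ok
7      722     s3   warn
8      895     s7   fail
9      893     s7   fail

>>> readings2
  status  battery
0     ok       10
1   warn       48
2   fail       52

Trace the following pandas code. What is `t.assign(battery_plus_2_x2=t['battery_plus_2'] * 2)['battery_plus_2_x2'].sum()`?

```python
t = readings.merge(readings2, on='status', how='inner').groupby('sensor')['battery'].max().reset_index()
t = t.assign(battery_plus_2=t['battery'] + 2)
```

316

merge on 'status' (how='inner') → 10 rows:
   reading sensor status  battery
0      925     s7     ok       10
1       59     s7     ok       10
2      422     s3     ok       10
3      607     s1   fail       52
4      487     s7   warn       48
5      266     s7   fail       52
6      797     s1     ok       10
7      722     s3   warn       48
8      895     s7   fail       52
9      893     s7   fail       52
group by sensor, max of battery:
sensor
s1    52
s3    48
s7    52
Name: battery, dtype: int64
reset_index():
  sensor  battery
0     s1       52
1     s3       48
2     s7       52
add column battery_plus_2 = t['battery'] + 2:
  sensor  battery  battery_plus_2
0     s1       52              54
1     s3       48              50
2     s7       52              54
add column battery_plus_2_x2 = t['battery_plus_2'] * 2:
  sensor  battery  battery_plus_2  battery_plus_2_x2
0     s1       52              54                108
1     s3       48              50                100
2     s7       52              54                108
So sum() = 316.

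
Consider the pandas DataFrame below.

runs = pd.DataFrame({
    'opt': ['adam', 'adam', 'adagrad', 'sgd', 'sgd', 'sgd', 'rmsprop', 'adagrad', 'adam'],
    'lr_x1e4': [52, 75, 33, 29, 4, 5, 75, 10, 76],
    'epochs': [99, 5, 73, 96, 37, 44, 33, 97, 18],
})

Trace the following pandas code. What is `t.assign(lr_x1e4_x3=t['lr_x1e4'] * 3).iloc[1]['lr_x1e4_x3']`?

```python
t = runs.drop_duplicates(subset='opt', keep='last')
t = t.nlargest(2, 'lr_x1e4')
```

drop duplicate opt (keep=last):
       opt  lr_x1e4  epochs
5      sgd        5      44
6  rmsprop       75      33
7  adagrad       10      97
8     adam       76      18
take 2 rows with largest lr_x1e4:
       opt  lr_x1e4  epochs
8     adam       76      18
6  rmsprop       75      33
add column lr_x1e4_x3 = t['lr_x1e4'] * 3:
       opt  lr_x1e4  epochs  lr_x1e4_x3
8     adam       76      18         228
6  rmsprop       75      33         225
The value at position 1, column 'lr_x1e4_x3' is 225.

225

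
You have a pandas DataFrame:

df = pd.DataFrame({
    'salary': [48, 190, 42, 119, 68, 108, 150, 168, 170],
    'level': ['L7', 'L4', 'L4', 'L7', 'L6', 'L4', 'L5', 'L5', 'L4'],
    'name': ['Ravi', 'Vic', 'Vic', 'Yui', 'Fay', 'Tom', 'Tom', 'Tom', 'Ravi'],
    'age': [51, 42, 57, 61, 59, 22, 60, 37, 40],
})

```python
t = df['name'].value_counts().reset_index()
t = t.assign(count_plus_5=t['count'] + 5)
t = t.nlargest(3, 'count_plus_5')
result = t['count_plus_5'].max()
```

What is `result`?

8

value_counts of name:
name
Tom     3
Ravi    2
Vic     2
Yui     1
Fay     1
Name: count, dtype: int64
reset_index():
   name  count
0   Tom      3
1  Ravi      2
2   Vic      2
3   Yui      1
4   Fay      1
add column count_plus_5 = t['count'] + 5:
   name  count  count_plus_5
0   Tom      3             8
1  Ravi      2             7
2   Vic      2             7
3   Yui      1             6
4   Fay      1             6
take 3 rows with largest count_plus_5:
   name  count  count_plus_5
0   Tom      3             8
1  Ravi      2             7
2   Vic      2             7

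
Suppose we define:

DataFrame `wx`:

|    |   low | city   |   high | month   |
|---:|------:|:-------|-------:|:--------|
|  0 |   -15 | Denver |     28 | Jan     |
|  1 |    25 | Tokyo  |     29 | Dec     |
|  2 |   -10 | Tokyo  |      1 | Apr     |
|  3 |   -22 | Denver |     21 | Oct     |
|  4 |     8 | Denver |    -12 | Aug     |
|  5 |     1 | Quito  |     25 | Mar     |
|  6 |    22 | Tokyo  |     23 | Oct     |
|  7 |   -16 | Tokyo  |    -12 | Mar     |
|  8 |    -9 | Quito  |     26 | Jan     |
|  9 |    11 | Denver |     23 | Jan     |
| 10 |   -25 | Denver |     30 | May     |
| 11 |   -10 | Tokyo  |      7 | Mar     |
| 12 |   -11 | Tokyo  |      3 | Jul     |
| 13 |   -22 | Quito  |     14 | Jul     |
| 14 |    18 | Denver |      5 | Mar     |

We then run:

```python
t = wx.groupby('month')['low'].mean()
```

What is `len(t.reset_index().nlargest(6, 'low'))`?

group by month, mean of low:
month
Apr   -10.000000
Aug     8.000000
Dec    25.000000
Jan    -4.333333
Jul   -16.500000
Mar    -1.750000
May   -25.000000
Oct     0.000000
Name: low, dtype: float64
reset_index():
  month        low
0   Apr -10.000000
1   Aug   8.000000
2   Dec  25.000000
3   Jan  -4.333333
4   Jul -16.500000
5   Mar  -1.750000
6   May -25.000000
7   Oct   0.000000
take 6 rows with largest low:
  month        low
2   Dec  25.000000
1   Aug   8.000000
7   Oct   0.000000
5   Mar  -1.750000
3   Jan  -4.333333
0   Apr -10.000000
So nlargest(6, 'low')) = 6.

6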